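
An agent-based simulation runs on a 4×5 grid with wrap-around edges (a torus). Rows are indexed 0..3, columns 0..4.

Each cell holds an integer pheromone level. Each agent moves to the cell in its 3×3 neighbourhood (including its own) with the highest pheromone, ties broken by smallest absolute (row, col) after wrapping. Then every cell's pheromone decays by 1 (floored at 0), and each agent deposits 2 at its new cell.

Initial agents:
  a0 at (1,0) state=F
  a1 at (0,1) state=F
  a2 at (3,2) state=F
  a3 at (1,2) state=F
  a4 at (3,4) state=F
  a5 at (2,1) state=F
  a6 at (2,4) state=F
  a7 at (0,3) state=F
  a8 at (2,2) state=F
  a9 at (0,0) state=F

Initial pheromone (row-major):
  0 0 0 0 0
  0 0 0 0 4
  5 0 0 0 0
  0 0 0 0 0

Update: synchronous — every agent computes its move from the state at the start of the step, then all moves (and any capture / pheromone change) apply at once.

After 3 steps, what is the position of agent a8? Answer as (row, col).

t=1: a0@(2,0) a1@(0,0) a2@(0,1) a3@(0,1) a4@(2,0) a5@(2,0) a6@(2,0) a7@(1,4) a8@(1,1) a9@(1,4) | pheromone: 2 4 0 0 0 / 0 2 0 0 7 / 12 0 0 0 0 / 0 0 0 0 0
t=2: a0@(2,0) a1@(1,4) a2@(0,1) a3@(0,1) a4@(2,0) a5@(2,0) a6@(2,0) a7@(2,0) a8@(2,0) a9@(2,0) | pheromone: 1 7 0 0 0 / 0 1 0 0 8 / 25 0 0 0 0 / 0 0 0 0 0
t=3: a0@(2,0) a1@(2,0) a2@(0,1) a3@(0,1) a4@(2,0) a5@(2,0) a6@(2,0) a7@(2,0) a8@(2,0) a9@(2,0) | pheromone: 0 10 0 0 0 / 0 0 0 0 7 / 40 0 0 0 0 / 0 0 0 0 0

(2, 0)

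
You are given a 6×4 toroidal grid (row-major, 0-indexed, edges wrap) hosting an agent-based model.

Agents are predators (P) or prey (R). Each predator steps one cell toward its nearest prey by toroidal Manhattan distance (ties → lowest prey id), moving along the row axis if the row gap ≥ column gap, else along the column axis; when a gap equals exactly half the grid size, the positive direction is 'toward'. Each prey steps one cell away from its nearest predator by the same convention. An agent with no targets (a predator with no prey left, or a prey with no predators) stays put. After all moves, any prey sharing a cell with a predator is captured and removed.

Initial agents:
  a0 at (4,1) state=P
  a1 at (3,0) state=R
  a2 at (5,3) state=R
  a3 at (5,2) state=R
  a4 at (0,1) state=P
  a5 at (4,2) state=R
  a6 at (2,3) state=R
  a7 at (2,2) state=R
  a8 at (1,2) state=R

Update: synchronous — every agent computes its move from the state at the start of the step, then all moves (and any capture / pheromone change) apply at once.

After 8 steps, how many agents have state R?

t=1: a0@(4,2):P a1@(2,0):R a2@(5,2):R a3@(0,2):R a4@(5,1):P a5@(4,3):R a6@(1,3):R a7@(1,2):R a8@(2,2):R
t=2: a0@(5,2):P a1@(1,0):R a2@(0,2):R a3@(1,2):R a4@(5,2):P a5@(4,0):R a6@(0,3):R a7@(0,2):R a8@(1,2):R
t=3: a0@(0,2):P a1@(2,0):R a2@(1,2):R a3@(2,2):R a4@(0,2):P a5@(4,3):R a6@(1,3):R a7@(1,2):R a8@(2,2):R
t=4: a0@(1,2):P a1@(3,0):R a2@(2,2):R a3@(3,2):R a4@(1,2):P a5@(3,3):R a6@(2,3):R a7@(2,2):R a8@(3,2):R
t=5: a0@(2,2):P a1@(4,0):R a2@(3,2):R a3@(4,2):R a4@(2,2):P a5@(4,3):R a6@(3,3):R a7@(3,2):R a8@(4,2):R
t=6: a0@(3,2):P a1@(5,0):R a2@(4,2):R a3@(5,2):R a4@(3,2):P a5@(5,3):R a6@(4,3):R a7@(4,2):R a8@(5,2):R
t=7: a0@(4,2):P a1@(0,0):R a2@(5,2):R a3@(0,2):R a4@(4,2):P a5@(0,3):R a6@(5,3):R a7@(5,2):R a8@(0,2):R
t=8: a0@(5,2):P a1@(1,0):R a2@(0,2):R a3@(1,2):R a4@(5,2):P a5@(1,3):R a6@(0,3):R a7@(0,2):R a8@(1,2):R

7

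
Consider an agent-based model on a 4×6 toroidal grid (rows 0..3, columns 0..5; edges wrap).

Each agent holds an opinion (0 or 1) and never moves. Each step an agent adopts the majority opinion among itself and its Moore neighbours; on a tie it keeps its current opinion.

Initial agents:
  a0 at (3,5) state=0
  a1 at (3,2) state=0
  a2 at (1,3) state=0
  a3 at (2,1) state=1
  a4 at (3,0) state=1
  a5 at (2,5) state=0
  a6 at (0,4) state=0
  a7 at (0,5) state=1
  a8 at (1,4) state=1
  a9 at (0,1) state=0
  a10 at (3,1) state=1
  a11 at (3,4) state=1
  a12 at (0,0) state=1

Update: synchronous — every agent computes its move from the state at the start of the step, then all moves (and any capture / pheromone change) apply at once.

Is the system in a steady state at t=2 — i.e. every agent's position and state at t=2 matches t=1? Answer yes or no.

t=1: a0@(3,5):1 a1@(3,2):0 a2@(1,3):0 a3@(2,1):1 a4@(3,0):1 a5@(2,5):1 a6@(0,4):0 a7@(0,5):1 a8@(1,4):0 a9@(0,1):1 a10@(3,1):1 a11@(3,4):0 a12@(0,0):1
t=2: a0@(3,5):1 a1@(3,2):1 a2@(1,3):0 a3@(2,1):1 a4@(3,0):1 a5@(2,5):1 a6@(0,4):0 a7@(0,5):1 a8@(1,4):0 a9@(0,1):1 a10@(3,1):1 a11@(3,4):1 a12@(0,0):1

no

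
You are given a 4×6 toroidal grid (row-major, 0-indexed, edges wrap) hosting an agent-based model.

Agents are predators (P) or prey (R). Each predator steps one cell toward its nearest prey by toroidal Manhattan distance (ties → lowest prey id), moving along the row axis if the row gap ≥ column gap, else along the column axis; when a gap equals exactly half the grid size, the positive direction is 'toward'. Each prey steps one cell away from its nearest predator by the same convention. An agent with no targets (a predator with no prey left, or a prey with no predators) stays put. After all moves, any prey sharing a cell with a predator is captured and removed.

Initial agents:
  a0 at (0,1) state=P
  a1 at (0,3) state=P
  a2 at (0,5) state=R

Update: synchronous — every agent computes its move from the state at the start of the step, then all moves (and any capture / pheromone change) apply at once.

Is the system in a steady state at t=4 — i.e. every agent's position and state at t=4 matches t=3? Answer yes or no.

yes

t=1: a0@(0,0):P a1@(0,4):P
t=2: (unchanged — steady state)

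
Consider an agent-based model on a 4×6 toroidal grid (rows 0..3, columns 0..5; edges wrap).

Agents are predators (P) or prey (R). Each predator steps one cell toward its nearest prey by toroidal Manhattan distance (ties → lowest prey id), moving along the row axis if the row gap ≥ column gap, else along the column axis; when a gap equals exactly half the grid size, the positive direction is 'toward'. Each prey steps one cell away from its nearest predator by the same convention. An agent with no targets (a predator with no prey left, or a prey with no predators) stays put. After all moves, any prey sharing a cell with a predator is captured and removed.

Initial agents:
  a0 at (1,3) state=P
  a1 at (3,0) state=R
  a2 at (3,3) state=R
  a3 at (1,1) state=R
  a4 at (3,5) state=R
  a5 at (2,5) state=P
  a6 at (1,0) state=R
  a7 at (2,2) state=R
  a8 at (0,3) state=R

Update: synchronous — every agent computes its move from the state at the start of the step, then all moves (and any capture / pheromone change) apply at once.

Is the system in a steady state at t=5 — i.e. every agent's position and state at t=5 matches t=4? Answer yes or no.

no

t=1: a0@(0,3):P a1@(0,0):R a2@(2,3):R a3@(1,0):R a4@(0,5):R a5@(3,5):P a6@(0,0):R a7@(3,2):R a8@(3,3):R
t=2: a0@(3,3):P a1@(1,0):R a2@(1,3):R a3@(0,0):R a4@(1,5):R a5@(0,5):P a6@(1,0):R a7@(2,2):R a8@(2,3):R
t=3: a0@(2,3):P a1@(2,0):R a2@(0,3):R a3@(0,1):R a4@(2,5):R a5@(0,0):P a6@(2,0):R a7@(1,2):R a8@(1,3):R
t=4: a0@(1,3):P a1@(1,0):R a2@(3,3):R a3@(0,2):R a4@(2,0):R a5@(0,1):P a6@(1,0):R a7@(0,2):R a8@(0,3):R
t=5: a0@(0,3):P a1@(2,0):R a2@(2,3):R a4@(1,0):R a5@(0,2):P a6@(2,0):R a8@(3,3):R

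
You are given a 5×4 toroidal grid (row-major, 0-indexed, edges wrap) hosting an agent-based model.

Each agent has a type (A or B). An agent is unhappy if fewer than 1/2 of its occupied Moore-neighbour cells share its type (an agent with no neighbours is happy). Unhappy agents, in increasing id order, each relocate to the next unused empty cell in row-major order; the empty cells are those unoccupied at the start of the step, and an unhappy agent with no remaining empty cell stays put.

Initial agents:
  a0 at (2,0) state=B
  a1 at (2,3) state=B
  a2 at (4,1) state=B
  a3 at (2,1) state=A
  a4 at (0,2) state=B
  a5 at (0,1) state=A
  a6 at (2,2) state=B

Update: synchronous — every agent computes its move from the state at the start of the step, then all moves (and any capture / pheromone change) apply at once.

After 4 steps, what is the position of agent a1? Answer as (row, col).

t=1: a0@(2,0):B a1@(2,3):B a2@(4,1):B a3@(0,0):A a4@(0,2):B a5@(0,3):A a6@(2,2):B
t=2: (unchanged — steady state)

(2, 3)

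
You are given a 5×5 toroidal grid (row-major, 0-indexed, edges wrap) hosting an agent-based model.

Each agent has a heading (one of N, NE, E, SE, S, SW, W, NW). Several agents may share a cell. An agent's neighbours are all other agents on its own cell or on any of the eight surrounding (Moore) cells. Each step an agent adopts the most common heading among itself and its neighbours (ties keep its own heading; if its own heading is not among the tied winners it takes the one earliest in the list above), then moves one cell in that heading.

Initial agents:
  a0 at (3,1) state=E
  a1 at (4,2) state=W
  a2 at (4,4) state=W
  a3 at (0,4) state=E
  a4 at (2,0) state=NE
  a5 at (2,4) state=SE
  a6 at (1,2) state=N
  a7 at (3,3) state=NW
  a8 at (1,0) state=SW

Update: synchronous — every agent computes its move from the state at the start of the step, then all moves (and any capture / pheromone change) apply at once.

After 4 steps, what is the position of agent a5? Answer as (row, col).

(4, 4)

t=1: a0@(3,2):E a1@(4,1):W a2@(4,3):W a3@(0,0):E a4@(1,1):NE a5@(3,0):SE a6@(0,2):N a7@(3,2):W a8@(2,4):SW
t=2: a0@(3,1):W a1@(4,0):W a2@(4,2):W a3@(0,1):E a4@(0,2):NE a5@(4,1):SE a6@(0,1):W a7@(3,1):W a8@(3,3):SW
t=3: a0@(3,0):W a1@(4,4):W a2@(4,1):W a3@(0,0):W a4@(0,1):W a5@(4,0):W a6@(0,0):W a7@(3,0):W a8@(4,2):SW
t=4: a0@(3,4):W a1@(4,3):W a2@(4,0):W a3@(0,4):W a4@(0,0):W a5@(4,4):W a6@(0,4):W a7@(3,4):W a8@(4,1):W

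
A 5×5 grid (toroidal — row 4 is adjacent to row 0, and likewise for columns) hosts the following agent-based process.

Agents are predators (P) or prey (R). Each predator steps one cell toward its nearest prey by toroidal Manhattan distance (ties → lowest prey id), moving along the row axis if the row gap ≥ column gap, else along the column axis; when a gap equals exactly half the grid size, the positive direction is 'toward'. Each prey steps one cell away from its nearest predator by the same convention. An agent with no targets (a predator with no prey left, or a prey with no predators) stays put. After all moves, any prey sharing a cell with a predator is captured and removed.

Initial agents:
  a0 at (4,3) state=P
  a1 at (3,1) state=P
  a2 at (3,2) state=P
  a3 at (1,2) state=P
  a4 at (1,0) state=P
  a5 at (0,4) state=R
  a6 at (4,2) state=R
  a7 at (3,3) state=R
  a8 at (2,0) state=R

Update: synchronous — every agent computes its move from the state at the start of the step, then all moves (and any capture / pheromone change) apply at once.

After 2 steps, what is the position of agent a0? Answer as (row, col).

t=1: a0@(4,2):P a1@(4,1):P a2@(4,2):P a3@(0,2):P a4@(2,0):P a5@(1,4):R a7@(2,3):R a8@(3,0):R
t=2: a0@(3,2):P a1@(3,1):P a2@(3,2):P a3@(0,3):P a4@(3,0):P a5@(0,4):R a7@(2,2):R a8@(4,0):R

(3, 2)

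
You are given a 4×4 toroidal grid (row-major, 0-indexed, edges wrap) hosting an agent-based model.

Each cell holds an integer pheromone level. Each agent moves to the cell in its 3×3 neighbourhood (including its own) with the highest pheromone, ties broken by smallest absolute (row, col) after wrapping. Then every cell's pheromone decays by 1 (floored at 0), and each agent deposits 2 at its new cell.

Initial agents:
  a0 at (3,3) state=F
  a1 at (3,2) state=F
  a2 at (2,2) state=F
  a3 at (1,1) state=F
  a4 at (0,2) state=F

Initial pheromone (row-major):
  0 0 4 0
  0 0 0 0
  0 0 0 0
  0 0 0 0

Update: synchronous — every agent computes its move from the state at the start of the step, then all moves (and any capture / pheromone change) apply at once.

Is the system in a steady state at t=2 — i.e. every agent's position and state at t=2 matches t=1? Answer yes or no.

no

t=1: a0@(0,2) a1@(0,2) a2@(1,1) a3@(0,2) a4@(0,2) | pheromone: 0 0 11 0 / 0 2 0 0 / 0 0 0 0 / 0 0 0 0
t=2: a0@(0,2) a1@(0,2) a2@(0,2) a3@(0,2) a4@(0,2) | pheromone: 0 0 20 0 / 0 1 0 0 / 0 0 0 0 / 0 0 0 0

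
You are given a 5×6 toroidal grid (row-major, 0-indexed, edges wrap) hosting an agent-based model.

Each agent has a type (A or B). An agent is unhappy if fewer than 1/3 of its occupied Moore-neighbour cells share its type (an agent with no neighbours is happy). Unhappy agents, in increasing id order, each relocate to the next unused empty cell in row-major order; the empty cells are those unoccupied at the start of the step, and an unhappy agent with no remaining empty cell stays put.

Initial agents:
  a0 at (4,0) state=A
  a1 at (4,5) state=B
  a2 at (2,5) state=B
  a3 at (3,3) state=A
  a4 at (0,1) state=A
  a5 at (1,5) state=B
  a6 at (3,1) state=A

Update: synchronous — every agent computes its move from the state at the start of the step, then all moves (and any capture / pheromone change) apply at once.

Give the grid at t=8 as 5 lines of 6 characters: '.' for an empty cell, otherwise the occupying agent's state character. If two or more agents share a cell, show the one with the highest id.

BA....
.....B
.....B
.A.A..
A.....

t=1: a0@(4,0):A a1@(0,0):B a2@(2,5):B a3@(3,3):A a4@(0,1):A a5@(1,5):B a6@(3,1):A
t=2: (unchanged — steady state)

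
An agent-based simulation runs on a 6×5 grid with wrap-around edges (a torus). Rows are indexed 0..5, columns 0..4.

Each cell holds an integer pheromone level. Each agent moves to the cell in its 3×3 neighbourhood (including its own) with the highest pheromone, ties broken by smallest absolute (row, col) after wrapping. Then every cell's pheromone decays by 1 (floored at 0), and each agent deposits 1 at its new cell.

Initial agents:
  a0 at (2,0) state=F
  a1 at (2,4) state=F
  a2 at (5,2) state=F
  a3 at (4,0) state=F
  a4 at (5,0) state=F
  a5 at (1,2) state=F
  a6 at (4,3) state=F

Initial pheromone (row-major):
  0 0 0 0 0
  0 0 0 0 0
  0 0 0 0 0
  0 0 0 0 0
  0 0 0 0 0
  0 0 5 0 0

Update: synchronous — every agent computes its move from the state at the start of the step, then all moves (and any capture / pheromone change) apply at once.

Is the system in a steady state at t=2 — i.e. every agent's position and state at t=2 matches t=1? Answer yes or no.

t=1: a0@(1,0) a1@(1,0) a2@(5,2) a3@(3,0) a4@(0,0) a5@(0,1) a6@(5,2) | pheromone: 1 1 0 0 0 / 2 0 0 0 0 / 0 0 0 0 0 / 1 0 0 0 0 / 0 0 0 0 0 / 0 0 6 0 0
t=2: a0@(1,0) a1@(1,0) a2@(5,2) a3@(3,0) a4@(1,0) a5@(5,2) a6@(5,2) | pheromone: 0 0 0 0 0 / 4 0 0 0 0 / 0 0 0 0 0 / 1 0 0 0 0 / 0 0 0 0 0 / 0 0 8 0 0

no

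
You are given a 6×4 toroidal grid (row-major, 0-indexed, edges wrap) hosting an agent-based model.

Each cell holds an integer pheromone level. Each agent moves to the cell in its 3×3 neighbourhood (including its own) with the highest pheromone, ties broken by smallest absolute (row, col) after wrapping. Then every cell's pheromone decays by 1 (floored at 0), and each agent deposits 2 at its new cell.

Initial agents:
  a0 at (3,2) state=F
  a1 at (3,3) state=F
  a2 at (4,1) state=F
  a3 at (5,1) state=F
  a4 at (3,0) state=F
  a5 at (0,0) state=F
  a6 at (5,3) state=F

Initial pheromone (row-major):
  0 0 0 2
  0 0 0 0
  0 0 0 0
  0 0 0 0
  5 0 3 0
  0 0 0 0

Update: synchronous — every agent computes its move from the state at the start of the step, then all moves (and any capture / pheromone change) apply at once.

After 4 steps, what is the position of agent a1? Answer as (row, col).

t=1: a0@(4,2) a1@(4,0) a2@(4,0) a3@(4,0) a4@(4,0) a5@(0,3) a6@(4,0) | pheromone: 0 0 0 3 / 0 0 0 0 / 0 0 0 0 / 0 0 0 0 / 14 0 4 0 / 0 0 0 0
t=2: a0@(4,2) a1@(4,0) a2@(4,0) a3@(4,0) a4@(4,0) a5@(0,3) a6@(4,0) | pheromone: 0 0 0 4 / 0 0 0 0 / 0 0 0 0 / 0 0 0 0 / 23 0 5 0 / 0 0 0 0
t=3: a0@(4,2) a1@(4,0) a2@(4,0) a3@(4,0) a4@(4,0) a5@(0,3) a6@(4,0) | pheromone: 0 0 0 5 / 0 0 0 0 / 0 0 0 0 / 0 0 0 0 / 32 0 6 0 / 0 0 0 0
t=4: a0@(4,2) a1@(4,0) a2@(4,0) a3@(4,0) a4@(4,0) a5@(0,3) a6@(4,0) | pheromone: 0 0 0 6 / 0 0 0 0 / 0 0 0 0 / 0 0 0 0 / 41 0 7 0 / 0 0 0 0

(4, 0)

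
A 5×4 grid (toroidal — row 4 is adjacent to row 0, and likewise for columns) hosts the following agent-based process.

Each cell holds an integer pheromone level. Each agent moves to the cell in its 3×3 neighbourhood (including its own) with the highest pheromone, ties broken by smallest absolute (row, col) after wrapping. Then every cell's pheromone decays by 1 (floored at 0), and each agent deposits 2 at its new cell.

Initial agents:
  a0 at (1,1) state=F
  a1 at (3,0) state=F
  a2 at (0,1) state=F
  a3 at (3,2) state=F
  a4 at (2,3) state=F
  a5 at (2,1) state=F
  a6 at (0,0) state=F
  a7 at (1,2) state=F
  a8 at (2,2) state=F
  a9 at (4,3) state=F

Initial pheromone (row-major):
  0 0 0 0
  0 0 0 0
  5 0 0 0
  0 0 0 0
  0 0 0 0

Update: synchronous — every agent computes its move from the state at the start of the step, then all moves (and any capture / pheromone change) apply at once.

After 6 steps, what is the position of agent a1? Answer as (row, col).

t=1: a0@(2,0) a1@(2,0) a2@(0,0) a3@(2,1) a4@(2,0) a5@(2,0) a6@(0,0) a7@(0,1) a8@(1,1) a9@(0,0) | pheromone: 6 2 0 0 / 0 2 0 0 / 12 2 0 0 / 0 0 0 0 / 0 0 0 0
t=2: a0@(2,0) a1@(2,0) a2@(0,0) a3@(2,0) a4@(2,0) a5@(2,0) a6@(0,0) a7@(0,0) a8@(2,0) a9@(0,0) | pheromone: 13 1 0 0 / 0 1 0 0 / 23 1 0 0 / 0 0 0 0 / 0 0 0 0
t=3: a0@(2,0) a1@(2,0) a2@(0,0) a3@(2,0) a4@(2,0) a5@(2,0) a6@(0,0) a7@(0,0) a8@(2,0) a9@(0,0) | pheromone: 20 0 0 0 / 0 0 0 0 / 34 0 0 0 / 0 0 0 0 / 0 0 0 0
t=4: a0@(2,0) a1@(2,0) a2@(0,0) a3@(2,0) a4@(2,0) a5@(2,0) a6@(0,0) a7@(0,0) a8@(2,0) a9@(0,0) | pheromone: 27 0 0 0 / 0 0 0 0 / 45 0 0 0 / 0 0 0 0 / 0 0 0 0
t=5: a0@(2,0) a1@(2,0) a2@(0,0) a3@(2,0) a4@(2,0) a5@(2,0) a6@(0,0) a7@(0,0) a8@(2,0) a9@(0,0) | pheromone: 34 0 0 0 / 0 0 0 0 / 56 0 0 0 / 0 0 0 0 / 0 0 0 0
t=6: a0@(2,0) a1@(2,0) a2@(0,0) a3@(2,0) a4@(2,0) a5@(2,0) a6@(0,0) a7@(0,0) a8@(2,0) a9@(0,0) | pheromone: 41 0 0 0 / 0 0 0 0 / 67 0 0 0 / 0 0 0 0 / 0 0 0 0

(2, 0)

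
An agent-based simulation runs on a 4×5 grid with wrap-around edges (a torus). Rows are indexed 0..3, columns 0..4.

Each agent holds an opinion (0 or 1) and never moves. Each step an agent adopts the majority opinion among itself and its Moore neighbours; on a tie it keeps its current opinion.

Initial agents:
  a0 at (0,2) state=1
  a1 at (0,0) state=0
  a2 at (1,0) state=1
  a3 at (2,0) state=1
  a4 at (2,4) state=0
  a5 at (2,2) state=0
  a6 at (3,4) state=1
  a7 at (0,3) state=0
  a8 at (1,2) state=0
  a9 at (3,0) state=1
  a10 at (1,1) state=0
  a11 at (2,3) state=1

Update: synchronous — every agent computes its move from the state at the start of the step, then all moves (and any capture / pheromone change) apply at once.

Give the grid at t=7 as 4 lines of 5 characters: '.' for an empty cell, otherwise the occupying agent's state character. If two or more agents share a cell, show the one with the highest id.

1.00.
100..
1.001
1...1

t=1: a0@(0,2):0 a1@(0,0):1 a2@(1,0):0 a3@(2,0):1 a4@(2,4):1 a5@(2,2):0 a6@(3,4):1 a7@(0,3):0 a8@(1,2):0 a9@(3,0):1 a10@(1,1):0 a11@(2,3):0
t=2: a0@(0,2):0 a1@(0,0):1 a2@(1,0):1 a3@(2,0):1 a4@(2,4):1 a5@(2,2):0 a6@(3,4):1 a7@(0,3):0 a8@(1,2):0 a9@(3,0):1 a10@(1,1):0 a11@(2,3):0
t=3: (unchanged — steady state)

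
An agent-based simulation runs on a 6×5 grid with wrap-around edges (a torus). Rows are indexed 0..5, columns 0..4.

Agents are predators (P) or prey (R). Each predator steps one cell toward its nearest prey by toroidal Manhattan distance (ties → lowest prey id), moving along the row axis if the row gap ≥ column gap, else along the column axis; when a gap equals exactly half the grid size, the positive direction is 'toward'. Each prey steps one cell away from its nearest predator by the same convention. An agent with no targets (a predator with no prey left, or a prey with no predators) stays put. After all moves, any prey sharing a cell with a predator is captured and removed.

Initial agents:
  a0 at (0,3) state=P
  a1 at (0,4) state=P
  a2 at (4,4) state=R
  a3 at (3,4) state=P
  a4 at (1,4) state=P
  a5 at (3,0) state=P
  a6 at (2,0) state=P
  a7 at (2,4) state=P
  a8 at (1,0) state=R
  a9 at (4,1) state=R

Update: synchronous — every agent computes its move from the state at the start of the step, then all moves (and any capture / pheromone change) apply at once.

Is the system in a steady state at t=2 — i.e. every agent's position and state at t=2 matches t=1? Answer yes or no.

no

t=1: a0@(5,3):P a1@(5,4):P a3@(4,4):P a4@(1,0):P a5@(4,0):P a6@(1,0):P a7@(3,4):P a8@(1,1):R a9@(5,1):R
t=2: a0@(5,2):P a1@(5,0):P a3@(4,0):P a4@(1,1):P a5@(5,0):P a6@(1,1):P a7@(2,4):P a8@(1,2):R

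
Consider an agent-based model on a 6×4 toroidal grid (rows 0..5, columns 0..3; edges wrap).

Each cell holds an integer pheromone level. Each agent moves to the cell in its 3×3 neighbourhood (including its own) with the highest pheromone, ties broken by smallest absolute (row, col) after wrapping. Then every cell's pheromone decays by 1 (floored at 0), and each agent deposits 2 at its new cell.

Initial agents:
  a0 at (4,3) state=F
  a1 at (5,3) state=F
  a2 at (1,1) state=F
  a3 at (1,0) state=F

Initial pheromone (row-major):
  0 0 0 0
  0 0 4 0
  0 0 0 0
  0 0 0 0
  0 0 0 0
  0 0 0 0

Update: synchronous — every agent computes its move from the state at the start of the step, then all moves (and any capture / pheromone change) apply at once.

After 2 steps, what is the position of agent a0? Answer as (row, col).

(3, 0)

t=1: a0@(3,0) a1@(0,0) a2@(1,2) a3@(0,0) | pheromone: 4 0 0 0 / 0 0 5 0 / 0 0 0 0 / 2 0 0 0 / 0 0 0 0 / 0 0 0 0
t=2: a0@(3,0) a1@(0,0) a2@(1,2) a3@(0,0) | pheromone: 7 0 0 0 / 0 0 6 0 / 0 0 0 0 / 3 0 0 0 / 0 0 0 0 / 0 0 0 0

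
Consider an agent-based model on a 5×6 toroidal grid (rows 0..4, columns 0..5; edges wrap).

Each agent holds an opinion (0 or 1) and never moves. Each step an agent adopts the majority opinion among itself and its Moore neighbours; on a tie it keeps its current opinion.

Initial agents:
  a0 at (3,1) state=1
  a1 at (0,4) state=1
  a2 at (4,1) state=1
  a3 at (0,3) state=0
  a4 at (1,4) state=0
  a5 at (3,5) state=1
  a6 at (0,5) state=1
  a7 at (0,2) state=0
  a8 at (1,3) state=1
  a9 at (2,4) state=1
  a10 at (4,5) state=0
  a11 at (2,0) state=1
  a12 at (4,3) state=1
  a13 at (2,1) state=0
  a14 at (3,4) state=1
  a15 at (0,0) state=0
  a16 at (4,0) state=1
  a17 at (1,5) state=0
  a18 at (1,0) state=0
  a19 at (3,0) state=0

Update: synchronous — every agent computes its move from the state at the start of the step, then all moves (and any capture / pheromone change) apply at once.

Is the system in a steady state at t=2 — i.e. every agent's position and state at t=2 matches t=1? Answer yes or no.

t=1: a0@(3,1):1 a1@(0,4):1 a2@(4,1):1 a3@(0,3):0 a4@(1,4):1 a5@(3,5):1 a6@(0,5):0 a7@(0,2):1 a8@(1,3):1 a9@(2,4):1 a10@(4,5):1 a11@(2,0):0 a12@(4,3):1 a13@(2,1):0 a14@(3,4):1 a15@(0,0):0 a16@(4,0):1 a17@(1,5):0 a18@(1,0):0 a19@(3,0):1
t=2: a0@(3,1):1 a1@(0,4):1 a2@(4,1):1 a3@(0,3):1 a4@(1,4):1 a5@(3,5):1 a6@(0,5):0 a7@(0,2):1 a8@(1,3):1 a9@(2,4):1 a10@(4,5):1 a11@(2,0):0 a12@(4,3):1 a13@(2,1):0 a14@(3,4):1 a15@(0,0):0 a16@(4,0):1 a17@(1,5):0 a18@(1,0):0 a19@(3,0):1

no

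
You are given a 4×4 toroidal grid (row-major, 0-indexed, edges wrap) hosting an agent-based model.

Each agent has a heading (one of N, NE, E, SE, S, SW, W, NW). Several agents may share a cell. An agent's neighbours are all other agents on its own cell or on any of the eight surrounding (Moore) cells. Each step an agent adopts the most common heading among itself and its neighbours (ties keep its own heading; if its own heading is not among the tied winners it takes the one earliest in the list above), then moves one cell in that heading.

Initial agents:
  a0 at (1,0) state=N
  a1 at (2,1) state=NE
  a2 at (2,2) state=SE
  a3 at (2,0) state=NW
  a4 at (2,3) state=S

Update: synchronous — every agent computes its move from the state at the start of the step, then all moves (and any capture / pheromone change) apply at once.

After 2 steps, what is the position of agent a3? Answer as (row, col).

(0, 2)

t=1: a0@(0,0):N a1@(1,2):NE a2@(3,3):SE a3@(1,3):NW a4@(3,3):S
t=2: a0@(3,0):N a1@(0,3):NE a2@(0,0):SE a3@(0,2):NW a4@(0,3):S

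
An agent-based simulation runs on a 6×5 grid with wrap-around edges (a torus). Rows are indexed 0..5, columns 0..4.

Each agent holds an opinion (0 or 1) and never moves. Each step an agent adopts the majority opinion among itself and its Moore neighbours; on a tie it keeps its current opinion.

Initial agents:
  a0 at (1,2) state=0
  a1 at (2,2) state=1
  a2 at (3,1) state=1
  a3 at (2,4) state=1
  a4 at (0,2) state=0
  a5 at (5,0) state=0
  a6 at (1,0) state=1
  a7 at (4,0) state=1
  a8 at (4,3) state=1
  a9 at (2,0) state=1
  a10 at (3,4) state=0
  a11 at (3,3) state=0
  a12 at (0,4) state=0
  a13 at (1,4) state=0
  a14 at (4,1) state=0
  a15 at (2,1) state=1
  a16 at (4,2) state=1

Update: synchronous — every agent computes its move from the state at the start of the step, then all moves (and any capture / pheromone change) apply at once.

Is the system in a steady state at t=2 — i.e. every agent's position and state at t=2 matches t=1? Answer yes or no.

t=1: a0@(1,2):0 a1@(2,2):1 a2@(3,1):1 a3@(2,4):1 a4@(0,2):0 a5@(5,0):0 a6@(1,0):1 a7@(4,0):0 a8@(4,3):1 a9@(2,0):1 a10@(3,4):1 a11@(3,3):1 a12@(0,4):0 a13@(1,4):1 a14@(4,1):1 a15@(2,1):1 a16@(4,2):1
t=2: a0@(1,2):0 a1@(2,2):1 a2@(3,1):1 a3@(2,4):1 a4@(0,2):0 a5@(5,0):0 a6@(1,0):1 a7@(4,0):1 a8@(4,3):1 a9@(2,0):1 a10@(3,4):1 a11@(3,3):1 a12@(0,4):0 a13@(1,4):1 a14@(4,1):1 a15@(2,1):1 a16@(4,2):1

no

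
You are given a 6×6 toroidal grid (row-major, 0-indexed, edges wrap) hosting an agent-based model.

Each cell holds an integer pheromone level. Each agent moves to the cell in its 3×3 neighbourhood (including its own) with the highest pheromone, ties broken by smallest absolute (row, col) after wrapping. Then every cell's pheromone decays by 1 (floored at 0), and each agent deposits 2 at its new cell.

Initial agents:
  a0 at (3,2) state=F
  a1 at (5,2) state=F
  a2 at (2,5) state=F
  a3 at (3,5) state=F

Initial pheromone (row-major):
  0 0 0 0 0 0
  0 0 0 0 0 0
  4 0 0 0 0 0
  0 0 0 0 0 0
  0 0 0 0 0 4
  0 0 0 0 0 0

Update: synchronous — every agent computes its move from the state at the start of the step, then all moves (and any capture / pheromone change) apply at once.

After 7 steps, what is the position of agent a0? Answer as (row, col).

t=1: a0@(2,1) a1@(0,1) a2@(2,0) a3@(2,0) | pheromone: 0 2 0 0 0 0 / 0 0 0 0 0 0 / 7 2 0 0 0 0 / 0 0 0 0 0 0 / 0 0 0 0 0 3 / 0 0 0 0 0 0
t=2: a0@(2,0) a1@(0,1) a2@(2,0) a3@(2,0) | pheromone: 0 3 0 0 0 0 / 0 0 0 0 0 0 / 12 1 0 0 0 0 / 0 0 0 0 0 0 / 0 0 0 0 0 2 / 0 0 0 0 0 0
t=3: a0@(2,0) a1@(0,1) a2@(2,0) a3@(2,0) | pheromone: 0 4 0 0 0 0 / 0 0 0 0 0 0 / 17 0 0 0 0 0 / 0 0 0 0 0 0 / 0 0 0 0 0 1 / 0 0 0 0 0 0
t=4: a0@(2,0) a1@(0,1) a2@(2,0) a3@(2,0) | pheromone: 0 5 0 0 0 0 / 0 0 0 0 0 0 / 22 0 0 0 0 0 / 0 0 0 0 0 0 / 0 0 0 0 0 0 / 0 0 0 0 0 0
t=5: a0@(2,0) a1@(0,1) a2@(2,0) a3@(2,0) | pheromone: 0 6 0 0 0 0 / 0 0 0 0 0 0 / 27 0 0 0 0 0 / 0 0 0 0 0 0 / 0 0 0 0 0 0 / 0 0 0 0 0 0
t=6: a0@(2,0) a1@(0,1) a2@(2,0) a3@(2,0) | pheromone: 0 7 0 0 0 0 / 0 0 0 0 0 0 / 32 0 0 0 0 0 / 0 0 0 0 0 0 / 0 0 0 0 0 0 / 0 0 0 0 0 0
t=7: a0@(2,0) a1@(0,1) a2@(2,0) a3@(2,0) | pheromone: 0 8 0 0 0 0 / 0 0 0 0 0 0 / 37 0 0 0 0 0 / 0 0 0 0 0 0 / 0 0 0 0 0 0 / 0 0 0 0 0 0

(2, 0)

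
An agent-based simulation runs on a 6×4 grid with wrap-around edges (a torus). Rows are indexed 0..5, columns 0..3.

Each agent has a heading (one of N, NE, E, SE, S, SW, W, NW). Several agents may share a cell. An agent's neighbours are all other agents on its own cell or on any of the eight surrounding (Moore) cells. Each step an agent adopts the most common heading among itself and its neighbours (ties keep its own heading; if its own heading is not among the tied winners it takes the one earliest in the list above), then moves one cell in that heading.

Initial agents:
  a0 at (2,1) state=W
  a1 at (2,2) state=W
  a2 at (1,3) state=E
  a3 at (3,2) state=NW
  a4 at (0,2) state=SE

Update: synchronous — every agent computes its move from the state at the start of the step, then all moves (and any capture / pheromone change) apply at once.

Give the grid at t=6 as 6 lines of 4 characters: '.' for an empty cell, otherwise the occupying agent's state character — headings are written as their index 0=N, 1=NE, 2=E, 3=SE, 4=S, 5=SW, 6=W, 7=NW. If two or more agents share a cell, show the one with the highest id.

t=1: a0@(2,0):W a1@(2,1):W a2@(1,0):E a3@(3,1):W a4@(1,3):SE
t=2: a0@(2,3):W a1@(2,0):W a2@(1,3):W a3@(3,0):W a4@(2,0):SE
t=3: a0@(2,2):W a1@(2,3):W a2@(1,2):W a3@(3,3):W a4@(2,3):W
t=4: a0@(2,1):W a1@(2,2):W a2@(1,1):W a3@(3,2):W a4@(2,2):W
t=5: a0@(2,0):W a1@(2,1):W a2@(1,0):W a3@(3,1):W a4@(2,1):W
t=6: a0@(2,3):W a1@(2,0):W a2@(1,3):W a3@(3,0):W a4@(2,0):W

....
...6
6..6
6...
....
....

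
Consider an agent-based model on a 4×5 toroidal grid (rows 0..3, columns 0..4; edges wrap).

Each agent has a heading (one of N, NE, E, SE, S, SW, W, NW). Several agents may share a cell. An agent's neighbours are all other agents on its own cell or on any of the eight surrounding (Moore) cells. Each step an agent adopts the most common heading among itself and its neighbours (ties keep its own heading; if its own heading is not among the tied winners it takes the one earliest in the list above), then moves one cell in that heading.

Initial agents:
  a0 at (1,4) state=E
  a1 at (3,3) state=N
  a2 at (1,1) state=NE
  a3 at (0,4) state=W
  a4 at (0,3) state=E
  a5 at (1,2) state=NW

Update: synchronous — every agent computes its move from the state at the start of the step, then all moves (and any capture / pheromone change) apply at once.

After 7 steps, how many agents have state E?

6

t=1: a0@(1,0):E a1@(2,3):N a2@(0,2):NE a3@(0,0):E a4@(0,4):E a5@(0,1):NW
t=2: a0@(1,1):E a1@(1,3):N a2@(3,3):NE a3@(0,1):E a4@(0,0):E a5@(0,2):E
t=3: a0@(1,2):E a1@(0,3):N a2@(2,4):NE a3@(0,2):E a4@(0,1):E a5@(0,3):E
t=4: a0@(1,3):E a1@(0,4):E a2@(1,0):NE a3@(0,3):E a4@(0,2):E a5@(0,4):E
t=5: a0@(1,4):E a1@(0,0):E a2@(1,1):E a3@(0,4):E a4@(0,3):E a5@(0,0):E
t=6: a0@(1,0):E a1@(0,1):E a2@(1,2):E a3@(0,0):E a4@(0,4):E a5@(0,1):E
t=7: a0@(1,1):E a1@(0,2):E a2@(1,3):E a3@(0,1):E a4@(0,0):E a5@(0,2):E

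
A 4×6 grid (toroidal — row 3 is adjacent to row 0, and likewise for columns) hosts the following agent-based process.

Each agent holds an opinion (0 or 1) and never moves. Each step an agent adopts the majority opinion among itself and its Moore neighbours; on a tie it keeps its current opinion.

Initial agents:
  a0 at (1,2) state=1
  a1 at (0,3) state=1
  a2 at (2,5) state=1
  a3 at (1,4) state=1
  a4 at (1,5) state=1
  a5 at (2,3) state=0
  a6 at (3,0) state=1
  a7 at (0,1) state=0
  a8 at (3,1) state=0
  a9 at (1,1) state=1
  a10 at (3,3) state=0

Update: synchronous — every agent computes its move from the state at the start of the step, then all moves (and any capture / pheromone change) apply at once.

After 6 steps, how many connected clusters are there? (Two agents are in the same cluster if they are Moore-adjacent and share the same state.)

2

t=1: a0@(1,2):1 a1@(0,3):1 a2@(2,5):1 a3@(1,4):1 a4@(1,5):1 a5@(2,3):0 a6@(3,0):1 a7@(0,1):1 a8@(3,1):0 a9@(1,1):1 a10@(3,3):0
t=2: a0@(1,2):1 a1@(0,3):1 a2@(2,5):1 a3@(1,4):1 a4@(1,5):1 a5@(2,3):0 a6@(3,0):1 a7@(0,1):1 a8@(3,1):1 a9@(1,1):1 a10@(3,3):0
t=3: (unchanged — steady state)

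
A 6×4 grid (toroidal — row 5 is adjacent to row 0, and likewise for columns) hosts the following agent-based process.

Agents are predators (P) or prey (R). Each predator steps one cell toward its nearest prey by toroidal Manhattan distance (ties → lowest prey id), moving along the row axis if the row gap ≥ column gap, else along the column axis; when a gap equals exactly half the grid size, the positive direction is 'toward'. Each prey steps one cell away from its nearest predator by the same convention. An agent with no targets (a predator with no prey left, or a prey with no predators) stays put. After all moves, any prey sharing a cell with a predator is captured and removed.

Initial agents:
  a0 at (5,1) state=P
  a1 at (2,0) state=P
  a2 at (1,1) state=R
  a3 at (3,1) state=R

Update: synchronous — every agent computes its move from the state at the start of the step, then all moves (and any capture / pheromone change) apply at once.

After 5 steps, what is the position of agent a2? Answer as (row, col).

(0, 1)

t=1: a0@(0,1):P a1@(1,0):P a2@(2,1):R a3@(2,1):R
t=2: a0@(1,1):P a1@(2,0):P a2@(3,1):R a3@(3,1):R
t=3: a0@(2,1):P a1@(3,0):P a2@(4,1):R a3@(4,1):R
t=4: a0@(3,1):P a1@(4,0):P a2@(5,1):R a3@(5,1):R
t=5: a0@(4,1):P a1@(5,0):P a2@(0,1):R a3@(0,1):R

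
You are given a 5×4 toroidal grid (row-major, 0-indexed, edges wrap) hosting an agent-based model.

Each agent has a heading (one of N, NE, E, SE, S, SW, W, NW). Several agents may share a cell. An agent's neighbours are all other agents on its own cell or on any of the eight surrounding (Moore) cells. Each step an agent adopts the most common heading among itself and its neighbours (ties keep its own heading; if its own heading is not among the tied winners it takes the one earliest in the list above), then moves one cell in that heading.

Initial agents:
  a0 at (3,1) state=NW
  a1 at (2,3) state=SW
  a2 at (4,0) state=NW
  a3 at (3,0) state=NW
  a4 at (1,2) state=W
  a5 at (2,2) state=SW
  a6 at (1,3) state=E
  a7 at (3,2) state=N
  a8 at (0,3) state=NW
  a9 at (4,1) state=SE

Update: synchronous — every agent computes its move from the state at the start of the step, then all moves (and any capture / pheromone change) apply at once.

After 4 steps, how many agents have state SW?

t=1: a0@(2,0):NW a1@(3,2):SW a2@(3,3):NW a3@(2,3):NW a4@(2,1):SW a5@(3,1):SW a6@(2,2):SW a7@(4,1):SW a8@(4,2):NW a9@(3,0):NW
t=2: a0@(1,3):NW a1@(4,1):SW a2@(2,2):NW a3@(1,2):NW a4@(3,0):SW a5@(4,0):SW a6@(3,1):SW a7@(0,0):SW a8@(0,1):SW a9@(2,3):NW
t=3: a0@(0,2):NW a1@(0,0):SW a2@(1,1):NW a3@(0,1):NW a4@(4,3):SW a5@(0,3):SW a6@(4,0):SW a7@(1,3):SW a8@(1,0):SW a9@(1,2):NW
t=4: a0@(4,1):NW a1@(1,3):SW a2@(0,0):NW a3@(4,0):NW a4@(0,2):SW a5@(1,2):SW a6@(0,3):SW a7@(2,2):SW a8@(2,3):SW a9@(0,1):NW

6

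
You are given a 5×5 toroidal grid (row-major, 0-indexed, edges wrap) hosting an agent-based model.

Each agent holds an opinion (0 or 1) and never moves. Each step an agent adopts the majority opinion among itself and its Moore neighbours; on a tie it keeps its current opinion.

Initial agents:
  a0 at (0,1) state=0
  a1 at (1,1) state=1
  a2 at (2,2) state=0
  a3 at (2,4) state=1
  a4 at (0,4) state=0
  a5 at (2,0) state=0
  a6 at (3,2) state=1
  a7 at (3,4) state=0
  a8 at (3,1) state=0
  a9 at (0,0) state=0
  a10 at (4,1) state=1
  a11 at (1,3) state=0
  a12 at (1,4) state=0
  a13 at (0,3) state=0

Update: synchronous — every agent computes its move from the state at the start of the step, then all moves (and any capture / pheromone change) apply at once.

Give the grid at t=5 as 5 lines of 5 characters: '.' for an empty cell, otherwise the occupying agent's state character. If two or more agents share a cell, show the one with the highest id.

t=1: a0@(0,1):0 a1@(1,1):0 a2@(2,2):0 a3@(2,4):0 a4@(0,4):0 a5@(2,0):0 a6@(3,2):1 a7@(3,4):0 a8@(3,1):0 a9@(0,0):0 a10@(4,1):0 a11@(1,3):0 a12@(1,4):0 a13@(0,3):0
t=2: a0@(0,1):0 a1@(1,1):0 a2@(2,2):0 a3@(2,4):0 a4@(0,4):0 a5@(2,0):0 a6@(3,2):0 a7@(3,4):0 a8@(3,1):0 a9@(0,0):0 a10@(4,1):0 a11@(1,3):0 a12@(1,4):0 a13@(0,3):0
t=3: (unchanged — steady state)

00.00
.0.00
0.0.0
.00.0
.0...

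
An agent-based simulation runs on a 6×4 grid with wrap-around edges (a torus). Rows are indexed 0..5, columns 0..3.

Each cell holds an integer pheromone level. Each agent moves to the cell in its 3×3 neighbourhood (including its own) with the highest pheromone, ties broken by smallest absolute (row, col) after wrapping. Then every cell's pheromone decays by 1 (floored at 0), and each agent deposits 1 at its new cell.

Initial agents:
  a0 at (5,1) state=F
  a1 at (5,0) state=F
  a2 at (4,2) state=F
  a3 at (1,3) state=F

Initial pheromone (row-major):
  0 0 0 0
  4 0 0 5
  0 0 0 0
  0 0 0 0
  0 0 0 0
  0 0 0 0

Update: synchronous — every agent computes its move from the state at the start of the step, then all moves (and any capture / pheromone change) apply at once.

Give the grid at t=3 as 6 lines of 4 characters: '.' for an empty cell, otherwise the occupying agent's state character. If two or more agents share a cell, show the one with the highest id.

....
...F
....
.F..
....
....

t=1: a0@(0,0) a1@(0,0) a2@(3,1) a3@(1,3) | pheromone: 2 0 0 0 / 3 0 0 5 / 0 0 0 0 / 0 1 0 0 / 0 0 0 0 / 0 0 0 0
t=2: a0@(1,3) a1@(1,3) a2@(3,1) a3@(1,3) | pheromone: 1 0 0 0 / 2 0 0 7 / 0 0 0 0 / 0 1 0 0 / 0 0 0 0 / 0 0 0 0
t=3: a0@(1,3) a1@(1,3) a2@(3,1) a3@(1,3) | pheromone: 0 0 0 0 / 1 0 0 9 / 0 0 0 0 / 0 1 0 0 / 0 0 0 0 / 0 0 0 0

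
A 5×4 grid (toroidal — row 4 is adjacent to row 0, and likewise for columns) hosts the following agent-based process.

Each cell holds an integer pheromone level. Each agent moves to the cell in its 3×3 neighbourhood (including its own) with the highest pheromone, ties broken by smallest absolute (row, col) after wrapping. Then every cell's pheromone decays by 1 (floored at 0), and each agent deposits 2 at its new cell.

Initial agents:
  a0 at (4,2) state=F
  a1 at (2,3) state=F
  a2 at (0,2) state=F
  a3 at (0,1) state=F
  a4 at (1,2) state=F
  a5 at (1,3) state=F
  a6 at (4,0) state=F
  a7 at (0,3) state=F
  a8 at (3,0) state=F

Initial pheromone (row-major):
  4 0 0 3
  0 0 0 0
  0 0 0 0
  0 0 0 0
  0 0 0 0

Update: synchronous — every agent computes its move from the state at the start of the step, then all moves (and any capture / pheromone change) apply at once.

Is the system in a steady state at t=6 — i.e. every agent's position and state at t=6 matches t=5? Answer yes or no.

yes

t=1: a0@(0,3) a1@(1,0) a2@(0,3) a3@(0,0) a4@(0,3) a5@(0,0) a6@(0,0) a7@(0,0) a8@(2,0) | pheromone: 11 0 0 8 / 2 0 0 0 / 2 0 0 0 / 0 0 0 0 / 0 0 0 0
t=2: a0@(0,0) a1@(0,0) a2@(0,0) a3@(0,0) a4@(0,0) a5@(0,0) a6@(0,0) a7@(0,0) a8@(1,0) | pheromone: 26 0 0 7 / 3 0 0 0 / 1 0 0 0 / 0 0 0 0 / 0 0 0 0
t=3: a0@(0,0) a1@(0,0) a2@(0,0) a3@(0,0) a4@(0,0) a5@(0,0) a6@(0,0) a7@(0,0) a8@(0,0) | pheromone: 43 0 0 6 / 2 0 0 0 / 0 0 0 0 / 0 0 0 0 / 0 0 0 0
t=4: a0@(0,0) a1@(0,0) a2@(0,0) a3@(0,0) a4@(0,0) a5@(0,0) a6@(0,0) a7@(0,0) a8@(0,0) | pheromone: 60 0 0 5 / 1 0 0 0 / 0 0 0 0 / 0 0 0 0 / 0 0 0 0
t=5: a0@(0,0) a1@(0,0) a2@(0,0) a3@(0,0) a4@(0,0) a5@(0,0) a6@(0,0) a7@(0,0) a8@(0,0) | pheromone: 77 0 0 4 / 0 0 0 0 / 0 0 0 0 / 0 0 0 0 / 0 0 0 0
t=6: a0@(0,0) a1@(0,0) a2@(0,0) a3@(0,0) a4@(0,0) a5@(0,0) a6@(0,0) a7@(0,0) a8@(0,0) | pheromone: 94 0 0 3 / 0 0 0 0 / 0 0 0 0 / 0 0 0 0 / 0 0 0 0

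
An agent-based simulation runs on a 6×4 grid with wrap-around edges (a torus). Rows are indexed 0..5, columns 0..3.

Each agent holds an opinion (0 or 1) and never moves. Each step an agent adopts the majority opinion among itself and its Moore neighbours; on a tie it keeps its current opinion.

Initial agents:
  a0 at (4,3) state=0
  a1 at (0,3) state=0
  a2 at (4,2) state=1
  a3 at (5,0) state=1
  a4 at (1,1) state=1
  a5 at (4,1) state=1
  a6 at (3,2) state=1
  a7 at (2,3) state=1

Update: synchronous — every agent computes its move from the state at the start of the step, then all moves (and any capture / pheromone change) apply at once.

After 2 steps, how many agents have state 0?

t=1: a0@(4,3):1 a1@(0,3):0 a2@(4,2):1 a3@(5,0):1 a4@(1,1):1 a5@(4,1):1 a6@(3,2):1 a7@(2,3):1
t=2: (unchanged — steady state)

1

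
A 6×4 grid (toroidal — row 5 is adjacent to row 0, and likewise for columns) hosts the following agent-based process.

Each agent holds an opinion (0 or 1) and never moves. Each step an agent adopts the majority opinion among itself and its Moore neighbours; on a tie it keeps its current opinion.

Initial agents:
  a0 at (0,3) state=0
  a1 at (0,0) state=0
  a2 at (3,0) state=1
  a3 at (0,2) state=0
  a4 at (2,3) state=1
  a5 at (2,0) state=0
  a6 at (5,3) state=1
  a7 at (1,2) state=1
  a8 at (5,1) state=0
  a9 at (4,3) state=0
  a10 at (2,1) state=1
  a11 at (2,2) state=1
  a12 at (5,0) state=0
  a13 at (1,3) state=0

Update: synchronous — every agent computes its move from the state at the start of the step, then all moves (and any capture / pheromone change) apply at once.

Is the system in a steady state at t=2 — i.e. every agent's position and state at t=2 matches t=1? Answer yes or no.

t=1: a0@(0,3):0 a1@(0,0):0 a2@(3,0):1 a3@(0,2):0 a4@(2,3):1 a5@(2,0):1 a6@(5,3):0 a7@(1,2):1 a8@(5,1):0 a9@(4,3):0 a10@(2,1):1 a11@(2,2):1 a12@(5,0):0 a13@(1,3):0
t=2: (unchanged — steady state)

yes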